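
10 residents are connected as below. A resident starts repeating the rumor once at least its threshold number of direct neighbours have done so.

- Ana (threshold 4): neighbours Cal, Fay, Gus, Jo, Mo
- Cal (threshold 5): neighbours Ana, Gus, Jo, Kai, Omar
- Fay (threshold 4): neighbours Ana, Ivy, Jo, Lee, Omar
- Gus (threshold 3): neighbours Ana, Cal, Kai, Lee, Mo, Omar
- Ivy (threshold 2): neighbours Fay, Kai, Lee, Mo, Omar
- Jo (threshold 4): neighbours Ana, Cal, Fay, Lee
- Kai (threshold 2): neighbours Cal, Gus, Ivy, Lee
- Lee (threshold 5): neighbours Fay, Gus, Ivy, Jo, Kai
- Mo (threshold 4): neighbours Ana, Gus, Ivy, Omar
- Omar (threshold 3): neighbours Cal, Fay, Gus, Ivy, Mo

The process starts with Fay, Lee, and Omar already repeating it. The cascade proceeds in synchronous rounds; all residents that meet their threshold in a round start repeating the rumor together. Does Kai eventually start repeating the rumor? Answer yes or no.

Round 1 — Fay, Lee, Omar start repeating the rumor (initial).
Round 2 — checking thresholds:
  Ana: 1 of 5 neighbours < 4, not yet.
  Cal: 1 of 5 neighbours < 5, not yet.
  Gus: 2 of 6 neighbours < 3, not yet.
  Ivy: 3 of 5 neighbours ≥ 2, starts repeating the rumor.
  Jo: 2 of 4 neighbours < 4, not yet.
  Kai: 1 of 4 neighbours < 2, not yet.
  Mo: 1 of 4 neighbours < 4, not yet.
Round 3 — checking thresholds:
  Ana: 1 of 5 neighbours < 4, not yet.
  Cal: 1 of 5 neighbours < 5, not yet.
  Gus: 2 of 6 neighbours < 3, not yet.
  Jo: 2 of 4 neighbours < 4, not yet.
  Kai: 2 of 4 neighbours ≥ 2, starts repeating the rumor.
  Mo: 2 of 4 neighbours < 4, not yet.
Round 4 — checking thresholds:
  Ana: 1 of 5 neighbours < 4, not yet.
  Cal: 2 of 5 neighbours < 5, not yet.
  Gus: 3 of 6 neighbours ≥ 3, starts repeating the rumor.
  Jo: 2 of 4 neighbours < 4, not yet.
  Mo: 2 of 4 neighbours < 4, not yet.
Round 5 — no new spreads; cascade stops.

yes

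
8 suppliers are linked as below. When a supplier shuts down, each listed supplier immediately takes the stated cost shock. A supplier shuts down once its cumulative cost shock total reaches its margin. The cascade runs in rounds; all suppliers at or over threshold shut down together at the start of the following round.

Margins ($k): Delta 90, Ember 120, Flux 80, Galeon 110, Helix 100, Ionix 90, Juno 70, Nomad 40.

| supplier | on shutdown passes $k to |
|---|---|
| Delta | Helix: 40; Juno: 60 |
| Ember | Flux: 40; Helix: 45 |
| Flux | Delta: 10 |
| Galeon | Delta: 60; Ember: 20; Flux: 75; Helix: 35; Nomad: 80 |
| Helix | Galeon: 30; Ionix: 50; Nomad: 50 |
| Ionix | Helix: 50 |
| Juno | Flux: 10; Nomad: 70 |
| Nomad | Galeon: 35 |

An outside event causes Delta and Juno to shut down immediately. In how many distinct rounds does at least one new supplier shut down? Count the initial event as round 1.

Round 1 — Delta, Juno shut down (initial).
  Flux: +10 → 10 < 80
  Helix: +40 → 40 < 100
  Nomad: +70 → 70 ≥ 40
Round 2 — Nomad shuts down.
  Galeon: +35 → 35 < 110
No further shutdowns.

2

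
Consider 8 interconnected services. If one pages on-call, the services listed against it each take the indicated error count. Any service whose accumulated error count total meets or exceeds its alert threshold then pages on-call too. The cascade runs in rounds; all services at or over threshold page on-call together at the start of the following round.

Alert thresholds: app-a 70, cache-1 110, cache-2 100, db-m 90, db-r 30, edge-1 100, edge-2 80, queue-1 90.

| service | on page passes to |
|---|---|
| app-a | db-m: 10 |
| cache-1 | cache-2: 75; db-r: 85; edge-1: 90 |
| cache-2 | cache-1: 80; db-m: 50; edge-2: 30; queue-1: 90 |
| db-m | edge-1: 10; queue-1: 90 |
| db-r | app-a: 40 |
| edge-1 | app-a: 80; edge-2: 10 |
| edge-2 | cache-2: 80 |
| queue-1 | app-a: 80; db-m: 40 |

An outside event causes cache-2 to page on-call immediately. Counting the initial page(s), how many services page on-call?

Round 1 — cache-2 pages on-call (initial).
  cache-1: +80 → 80 < 110
  db-m: +50 → 50 < 90
  edge-2: +30 → 30 < 80
  queue-1: +90 → 90 ≥ 90
Round 2 — queue-1 pages on-call.
  app-a: +80 → 80 ≥ 70
  db-m: +40 → 90 ≥ 90
Round 3 — app-a, db-m page on-call.
  edge-1: +10 → 10 < 100
No further pages.

4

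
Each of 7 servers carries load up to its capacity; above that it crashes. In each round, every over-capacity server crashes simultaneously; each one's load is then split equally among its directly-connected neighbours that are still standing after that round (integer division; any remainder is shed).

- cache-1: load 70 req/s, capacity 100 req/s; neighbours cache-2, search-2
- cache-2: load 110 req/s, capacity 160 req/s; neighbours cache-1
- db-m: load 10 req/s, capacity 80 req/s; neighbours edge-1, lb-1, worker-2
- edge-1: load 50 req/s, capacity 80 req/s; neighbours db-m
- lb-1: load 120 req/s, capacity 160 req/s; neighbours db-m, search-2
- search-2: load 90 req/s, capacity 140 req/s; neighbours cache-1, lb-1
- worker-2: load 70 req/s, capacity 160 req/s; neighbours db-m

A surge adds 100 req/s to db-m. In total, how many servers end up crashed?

Round 1 — db-m at 110 > 80. db-m crashes.
  db-m sheds 110 req/s to edge-1, lb-1, worker-2: 36 each (2 lost).
    edge-1: 50+36 = 86 > 80
    lb-1: 120+36 = 156 ≤ 160
    worker-2: 70+36 = 106 ≤ 160
Round 2 — edge-1 crashes.
  edge-1 sheds 86 req/s: no online neighbours, lost.
No further crashes.

2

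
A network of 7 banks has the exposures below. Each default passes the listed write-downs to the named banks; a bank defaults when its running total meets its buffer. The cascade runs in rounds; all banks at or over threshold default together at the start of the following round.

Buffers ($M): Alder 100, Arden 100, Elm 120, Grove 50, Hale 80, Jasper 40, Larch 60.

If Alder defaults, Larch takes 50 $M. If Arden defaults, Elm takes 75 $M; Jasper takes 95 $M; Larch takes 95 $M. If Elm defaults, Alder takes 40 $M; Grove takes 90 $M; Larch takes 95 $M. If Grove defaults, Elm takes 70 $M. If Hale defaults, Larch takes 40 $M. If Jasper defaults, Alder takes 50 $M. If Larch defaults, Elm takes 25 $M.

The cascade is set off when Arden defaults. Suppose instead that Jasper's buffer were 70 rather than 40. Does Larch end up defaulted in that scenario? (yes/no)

yes

With Jasper's buffer at 70:
Round 1 — Arden defaults (initial).
  Elm: +75 → 75 < 120
  Jasper: +95 → 95 ≥ 70
  Larch: +95 → 95 ≥ 60
Round 2 — Jasper, Larch default.
  Alder: +50 → 50 < 100
  Elm: +25 → 100 < 120
No further defaults.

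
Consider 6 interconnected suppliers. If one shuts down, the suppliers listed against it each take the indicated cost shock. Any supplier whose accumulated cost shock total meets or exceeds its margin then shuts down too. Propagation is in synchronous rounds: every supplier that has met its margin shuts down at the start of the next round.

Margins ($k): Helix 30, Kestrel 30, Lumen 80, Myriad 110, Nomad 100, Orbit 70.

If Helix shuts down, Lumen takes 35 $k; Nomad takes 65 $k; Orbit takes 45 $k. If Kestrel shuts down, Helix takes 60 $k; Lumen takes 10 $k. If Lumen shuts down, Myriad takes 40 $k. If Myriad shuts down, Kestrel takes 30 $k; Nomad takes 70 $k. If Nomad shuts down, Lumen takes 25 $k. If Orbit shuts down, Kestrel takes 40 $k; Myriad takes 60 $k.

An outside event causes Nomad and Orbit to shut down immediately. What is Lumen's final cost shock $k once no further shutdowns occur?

Round 1 — Nomad, Orbit shut down (initial).
  Kestrel: +40 → 40 ≥ 30
  Lumen: +25 → 25 < 80
  Myriad: +60 → 60 < 110
Round 2 — Kestrel shuts down.
  Helix: +60 → 60 ≥ 30
  Lumen: +10 → 35 < 80
Round 3 — Helix shuts down.
  Lumen: +35 → 70 < 80
No further shutdowns.

70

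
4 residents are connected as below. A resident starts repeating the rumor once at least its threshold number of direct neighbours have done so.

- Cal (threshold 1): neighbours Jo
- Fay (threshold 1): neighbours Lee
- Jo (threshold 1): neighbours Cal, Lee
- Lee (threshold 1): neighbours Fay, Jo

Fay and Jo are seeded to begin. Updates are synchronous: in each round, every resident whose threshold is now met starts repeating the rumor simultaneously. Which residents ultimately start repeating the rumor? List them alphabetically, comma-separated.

Cal, Fay, Jo, Lee

Round 1 — Fay, Jo start repeating the rumor (initial).
Round 2 — checking thresholds:
  Cal: 1 of 1 neighbours ≥ 1, starts repeating the rumor.
  Lee: 2 of 2 neighbours ≥ 1, starts repeating the rumor.
Round 3 — no new spreads; cascade stops.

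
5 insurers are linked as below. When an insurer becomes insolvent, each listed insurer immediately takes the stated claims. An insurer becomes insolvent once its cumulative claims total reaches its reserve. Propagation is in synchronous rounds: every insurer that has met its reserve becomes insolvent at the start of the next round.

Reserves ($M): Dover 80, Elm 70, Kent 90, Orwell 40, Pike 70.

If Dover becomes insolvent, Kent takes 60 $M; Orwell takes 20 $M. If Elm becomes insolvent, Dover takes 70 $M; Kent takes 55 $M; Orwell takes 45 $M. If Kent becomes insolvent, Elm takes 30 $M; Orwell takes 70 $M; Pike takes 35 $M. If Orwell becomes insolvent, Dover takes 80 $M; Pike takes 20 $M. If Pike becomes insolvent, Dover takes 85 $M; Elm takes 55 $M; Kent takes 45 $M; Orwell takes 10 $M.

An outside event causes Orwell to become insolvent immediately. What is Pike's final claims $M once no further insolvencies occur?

20

Round 1 — Orwell becomes insolvent (initial).
  Dover: +80 → 80 ≥ 80
  Pike: +20 → 20 < 70
Round 2 — Dover becomes insolvent.
  Kent: +60 → 60 < 90
No further insolvencies.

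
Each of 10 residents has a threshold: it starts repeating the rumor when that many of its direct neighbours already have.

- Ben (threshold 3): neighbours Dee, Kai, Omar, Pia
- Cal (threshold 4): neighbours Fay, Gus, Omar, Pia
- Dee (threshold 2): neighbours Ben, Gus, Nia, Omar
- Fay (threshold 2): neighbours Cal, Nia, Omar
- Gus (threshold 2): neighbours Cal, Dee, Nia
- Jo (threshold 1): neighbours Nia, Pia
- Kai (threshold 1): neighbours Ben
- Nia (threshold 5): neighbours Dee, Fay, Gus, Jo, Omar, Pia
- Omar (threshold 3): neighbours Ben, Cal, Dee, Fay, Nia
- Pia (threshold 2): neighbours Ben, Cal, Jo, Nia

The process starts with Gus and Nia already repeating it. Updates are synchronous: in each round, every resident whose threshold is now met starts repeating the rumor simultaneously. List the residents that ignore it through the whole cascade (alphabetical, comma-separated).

Ben, Cal, Fay, Kai, Omar

Round 1 — Gus, Nia start repeating the rumor (initial).
Round 2 — checking thresholds:
  Cal: 1 of 4 neighbours < 4, holds.
  Dee: 2 of 4 neighbours ≥ 2, starts repeating the rumor.
  Fay: 1 of 3 neighbours < 2, holds.
  Jo: 1 of 2 neighbours ≥ 1, starts repeating the rumor.
  Omar: 1 of 5 neighbours < 3, holds.
  Pia: 1 of 4 neighbours < 2, holds.
Round 3 — checking thresholds:
  Ben: 1 of 4 neighbours < 3, holds.
  Cal: 1 of 4 neighbours < 4, holds.
  Fay: 1 of 3 neighbours < 2, holds.
  Omar: 2 of 5 neighbours < 3, holds.
  Pia: 2 of 4 neighbours ≥ 2, starts repeating the rumor.
Round 4 — no new spreads; cascade stops.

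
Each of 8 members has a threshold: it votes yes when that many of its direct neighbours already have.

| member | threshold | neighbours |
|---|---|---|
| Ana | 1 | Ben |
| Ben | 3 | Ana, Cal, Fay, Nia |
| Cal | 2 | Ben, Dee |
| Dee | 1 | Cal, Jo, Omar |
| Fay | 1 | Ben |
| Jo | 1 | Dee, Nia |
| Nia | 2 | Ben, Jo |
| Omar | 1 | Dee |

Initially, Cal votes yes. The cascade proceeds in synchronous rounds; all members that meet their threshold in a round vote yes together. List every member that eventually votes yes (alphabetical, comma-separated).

Round 1 — Cal votes yes (initial).
Round 2 — checking thresholds:
  Ben: 1 of 4 neighbours < 3, below threshold.
  Dee: 1 of 3 neighbours ≥ 1, votes yes.
Round 3 — checking thresholds:
  Ben: 1 of 4 neighbours < 3, below threshold.
  Jo: 1 of 2 neighbours ≥ 1, votes yes.
  Omar: 1 of 1 neighbours ≥ 1, votes yes.
Round 4 — no new yes votes; cascade stops.

Cal, Dee, Jo, Omar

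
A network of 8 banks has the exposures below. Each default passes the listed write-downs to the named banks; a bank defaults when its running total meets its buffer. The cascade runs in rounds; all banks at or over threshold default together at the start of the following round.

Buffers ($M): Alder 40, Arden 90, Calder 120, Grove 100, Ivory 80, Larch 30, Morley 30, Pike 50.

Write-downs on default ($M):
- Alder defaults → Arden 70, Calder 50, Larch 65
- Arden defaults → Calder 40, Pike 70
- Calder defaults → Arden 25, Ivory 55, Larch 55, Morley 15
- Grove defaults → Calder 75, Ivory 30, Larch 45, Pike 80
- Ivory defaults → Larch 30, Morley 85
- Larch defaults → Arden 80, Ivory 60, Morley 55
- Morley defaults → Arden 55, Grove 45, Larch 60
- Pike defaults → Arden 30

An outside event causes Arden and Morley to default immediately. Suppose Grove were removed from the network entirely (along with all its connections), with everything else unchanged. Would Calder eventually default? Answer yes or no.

no

With Grove removed:
Round 1 — Arden, Morley default (initial).
  Calder: +40 → 40 < 120
  Larch: +60 → 60 ≥ 30
  Pike: +70 → 70 ≥ 50
Round 2 — Larch, Pike default.
  Ivory: +60 → 60 < 80
No further defaults.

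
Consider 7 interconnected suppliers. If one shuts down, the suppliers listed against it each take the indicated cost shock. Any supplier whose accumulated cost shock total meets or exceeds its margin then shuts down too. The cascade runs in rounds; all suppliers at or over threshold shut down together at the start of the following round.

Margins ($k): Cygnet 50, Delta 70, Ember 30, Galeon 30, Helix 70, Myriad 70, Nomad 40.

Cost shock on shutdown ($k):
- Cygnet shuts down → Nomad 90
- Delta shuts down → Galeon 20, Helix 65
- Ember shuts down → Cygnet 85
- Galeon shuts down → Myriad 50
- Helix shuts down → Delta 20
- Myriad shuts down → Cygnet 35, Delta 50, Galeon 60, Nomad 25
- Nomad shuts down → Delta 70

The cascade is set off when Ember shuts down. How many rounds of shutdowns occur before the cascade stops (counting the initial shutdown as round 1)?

4

Round 1 — Ember shuts down (initial).
  Cygnet: +85 → 85 ≥ 50
Round 2 — Cygnet shuts down.
  Nomad: +90 → 90 ≥ 40
Round 3 — Nomad shuts down.
  Delta: +70 → 70 ≥ 70
Round 4 — Delta shuts down.
  Galeon: +20 → 20 < 30
  Helix: +65 → 65 < 70
No further shutdowns.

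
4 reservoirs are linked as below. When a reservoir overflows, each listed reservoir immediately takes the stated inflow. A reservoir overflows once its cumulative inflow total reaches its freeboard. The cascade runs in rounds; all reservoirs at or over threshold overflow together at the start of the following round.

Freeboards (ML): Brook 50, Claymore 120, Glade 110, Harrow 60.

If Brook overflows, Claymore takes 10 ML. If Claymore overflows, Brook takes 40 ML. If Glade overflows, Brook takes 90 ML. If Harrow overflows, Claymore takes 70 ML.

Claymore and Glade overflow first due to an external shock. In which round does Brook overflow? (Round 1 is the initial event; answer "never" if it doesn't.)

2

Round 1 — Claymore, Glade overflow (initial).
  Brook: +40+90 → 130 ≥ 50
Round 2 — Brook overflows.
No further overflows.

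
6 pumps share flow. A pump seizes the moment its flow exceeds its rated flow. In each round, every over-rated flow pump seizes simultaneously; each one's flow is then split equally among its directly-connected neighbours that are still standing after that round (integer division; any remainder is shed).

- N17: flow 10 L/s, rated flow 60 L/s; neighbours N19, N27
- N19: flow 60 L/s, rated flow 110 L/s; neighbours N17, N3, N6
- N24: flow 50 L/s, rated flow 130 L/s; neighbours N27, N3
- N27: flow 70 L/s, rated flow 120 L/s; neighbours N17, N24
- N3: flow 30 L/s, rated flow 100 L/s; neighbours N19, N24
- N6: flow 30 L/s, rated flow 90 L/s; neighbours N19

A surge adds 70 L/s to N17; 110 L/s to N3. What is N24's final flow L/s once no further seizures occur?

Round 1 — N17 at 80 > 60; N3 at 140 > 100. N17, N3 seize.
  N17 sheds 80 L/s to N19, N27: 40 each.
    N19: 60+40 = 100 ≤ 110
    N27: 70+40 = 110 ≤ 120
  N3 sheds 140 L/s to N19, N24: 70 each.
    N19: 100+70 = 170 > 110
    N24: 50+70 = 120 ≤ 130
Round 2 — N19 seizes.
  N19 sheds 170 L/s to N6: 170 each.
    N6: 30+170 = 200 > 90
Round 3 — N6 seizes.
  N6 sheds 200 L/s: no online neighbours, lost.
No further seizures.

120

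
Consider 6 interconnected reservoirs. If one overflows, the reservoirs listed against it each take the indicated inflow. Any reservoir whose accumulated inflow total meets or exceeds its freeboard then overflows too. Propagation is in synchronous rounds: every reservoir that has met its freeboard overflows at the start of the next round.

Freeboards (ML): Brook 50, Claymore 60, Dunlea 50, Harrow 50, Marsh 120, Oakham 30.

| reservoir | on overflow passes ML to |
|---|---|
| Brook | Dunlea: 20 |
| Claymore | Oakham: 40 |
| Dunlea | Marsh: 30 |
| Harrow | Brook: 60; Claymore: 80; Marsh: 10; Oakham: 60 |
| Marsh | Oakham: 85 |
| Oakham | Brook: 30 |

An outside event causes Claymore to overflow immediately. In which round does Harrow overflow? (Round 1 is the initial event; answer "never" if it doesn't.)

never

Round 1 — Claymore overflows (initial).
  Oakham: +40 → 40 ≥ 30
Round 2 — Oakham overflows.
  Brook: +30 → 30 < 50
No further overflows.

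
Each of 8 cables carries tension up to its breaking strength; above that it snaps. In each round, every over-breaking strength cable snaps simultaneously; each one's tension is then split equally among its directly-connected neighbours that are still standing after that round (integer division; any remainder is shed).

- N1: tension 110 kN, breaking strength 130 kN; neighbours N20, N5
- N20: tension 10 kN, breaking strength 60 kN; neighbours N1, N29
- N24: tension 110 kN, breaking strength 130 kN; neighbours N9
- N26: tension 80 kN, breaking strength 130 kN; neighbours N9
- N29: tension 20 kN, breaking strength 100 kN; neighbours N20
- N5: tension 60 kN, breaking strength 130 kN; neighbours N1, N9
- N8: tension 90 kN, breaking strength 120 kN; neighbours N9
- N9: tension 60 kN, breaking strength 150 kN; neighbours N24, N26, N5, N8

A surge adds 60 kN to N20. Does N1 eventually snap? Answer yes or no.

Round 1 — N20 at 70 > 60. N20 snaps.
  N20 sheds 70 kN to N1, N29: 35 each.
    N1: 110+35 = 145 > 130
    N29: 20+35 = 55 ≤ 100
Round 2 — N1 snaps.
  N1 sheds 145 kN to N5: 145 each.
    N5: 60+145 = 205 > 130
Round 3 — N5 snaps.
  N5 sheds 205 kN to N9: 205 each.
    N9: 60+205 = 265 > 150
Round 4 — N9 snaps.
  N9 sheds 265 kN to N24, N26, N8: 88 each (1 lost).
    N24: 110+88 = 198 > 130
    N26: 80+88 = 168 > 130
    N8: 90+88 = 178 > 120
Round 5 — N24, N26, N8 snap.
  N24 sheds 198 kN: no online neighbours, lost.
  N26 sheds 168 kN: no online neighbours, lost.
  N8 sheds 178 kN: no online neighbours, lost.
No further breaks.

yes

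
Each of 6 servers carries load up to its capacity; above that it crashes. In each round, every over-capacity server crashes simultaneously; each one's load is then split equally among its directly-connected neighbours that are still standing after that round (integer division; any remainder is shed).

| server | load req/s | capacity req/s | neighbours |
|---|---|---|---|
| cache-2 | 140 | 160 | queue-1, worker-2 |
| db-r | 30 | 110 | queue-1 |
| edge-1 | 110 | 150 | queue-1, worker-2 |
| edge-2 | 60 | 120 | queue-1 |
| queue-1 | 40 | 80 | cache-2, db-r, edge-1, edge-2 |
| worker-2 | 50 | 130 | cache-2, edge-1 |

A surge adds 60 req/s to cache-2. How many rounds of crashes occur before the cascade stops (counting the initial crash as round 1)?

Round 1 — cache-2 at 200 > 160. cache-2 crashes.
  cache-2 sheds 200 req/s to queue-1, worker-2: 100 each.
    queue-1: 40+100 = 140 > 80
    worker-2: 50+100 = 150 > 130
Round 2 — queue-1, worker-2 crash.
  queue-1 sheds 140 req/s to db-r, edge-1, edge-2: 46 each (2 lost).
    db-r: 30+46 = 76 ≤ 110
    edge-1: 110+46 = 156 > 150
    edge-2: 60+46 = 106 ≤ 120
  worker-2 sheds 150 req/s to edge-1: 150 each.
    edge-1: 156+150 = 306 > 150
Round 3 — edge-1 crashes.
  edge-1 sheds 306 req/s: no online neighbours, lost.
No further crashes.

3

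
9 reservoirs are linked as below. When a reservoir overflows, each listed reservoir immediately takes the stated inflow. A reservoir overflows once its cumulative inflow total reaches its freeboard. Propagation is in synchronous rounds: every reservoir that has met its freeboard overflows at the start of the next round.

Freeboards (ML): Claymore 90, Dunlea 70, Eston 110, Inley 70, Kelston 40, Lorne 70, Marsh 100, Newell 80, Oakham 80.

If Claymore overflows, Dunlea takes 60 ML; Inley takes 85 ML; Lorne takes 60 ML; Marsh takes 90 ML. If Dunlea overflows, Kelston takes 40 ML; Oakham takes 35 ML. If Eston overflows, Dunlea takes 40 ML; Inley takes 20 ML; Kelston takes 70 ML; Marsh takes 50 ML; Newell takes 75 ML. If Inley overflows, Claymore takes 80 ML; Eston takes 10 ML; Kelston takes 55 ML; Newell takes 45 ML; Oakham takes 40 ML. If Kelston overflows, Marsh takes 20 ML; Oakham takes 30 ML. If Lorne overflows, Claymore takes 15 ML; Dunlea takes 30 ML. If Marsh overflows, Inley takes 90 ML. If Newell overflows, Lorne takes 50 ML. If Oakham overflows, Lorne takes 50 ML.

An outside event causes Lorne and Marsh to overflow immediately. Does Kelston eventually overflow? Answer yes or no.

Round 1 — Lorne, Marsh overflow (initial).
  Claymore: +15 → 15 < 90
  Dunlea: +30 → 30 < 70
  Inley: +90 → 90 ≥ 70
Round 2 — Inley overflows.
  Claymore: +80 → 95 ≥ 90
  Eston: +10 → 10 < 110
  Kelston: +55 → 55 ≥ 40
  Newell: +45 → 45 < 80
  Oakham: +40 → 40 < 80
Round 3 — Claymore, Kelston overflow.
  Dunlea: +60 → 90 ≥ 70
  Oakham: +30 → 70 < 80
Round 4 — Dunlea overflows.
  Oakham: +35 → 105 ≥ 80
Round 5 — Oakham overflows.
No further overflows.

yes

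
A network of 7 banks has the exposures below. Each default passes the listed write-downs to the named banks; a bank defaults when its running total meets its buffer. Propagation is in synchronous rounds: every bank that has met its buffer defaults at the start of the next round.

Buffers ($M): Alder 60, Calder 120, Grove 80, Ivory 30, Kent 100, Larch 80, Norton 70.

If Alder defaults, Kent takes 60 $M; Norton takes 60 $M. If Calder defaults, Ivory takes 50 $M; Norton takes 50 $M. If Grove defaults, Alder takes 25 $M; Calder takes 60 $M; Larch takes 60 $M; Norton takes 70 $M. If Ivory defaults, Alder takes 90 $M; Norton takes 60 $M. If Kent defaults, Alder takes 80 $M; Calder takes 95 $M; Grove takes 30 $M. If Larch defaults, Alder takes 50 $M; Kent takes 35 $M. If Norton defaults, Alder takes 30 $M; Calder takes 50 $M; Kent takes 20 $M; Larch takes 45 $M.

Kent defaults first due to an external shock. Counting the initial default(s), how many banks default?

Round 1 — Kent defaults (initial).
  Alder: +80 → 80 ≥ 60
  Calder: +95 → 95 < 120
  Grove: +30 → 30 < 80
Round 2 — Alder defaults.
  Norton: +60 → 60 < 70
No further defaults.

2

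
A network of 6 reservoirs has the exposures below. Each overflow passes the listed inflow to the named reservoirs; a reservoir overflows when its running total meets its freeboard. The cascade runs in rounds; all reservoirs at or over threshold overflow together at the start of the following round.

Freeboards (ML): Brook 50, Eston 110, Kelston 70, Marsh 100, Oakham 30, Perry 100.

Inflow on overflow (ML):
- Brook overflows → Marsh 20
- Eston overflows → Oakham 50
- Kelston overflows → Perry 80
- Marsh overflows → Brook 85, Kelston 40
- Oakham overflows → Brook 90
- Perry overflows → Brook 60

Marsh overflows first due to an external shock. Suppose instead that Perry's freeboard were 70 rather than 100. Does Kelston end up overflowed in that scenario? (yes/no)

With Perry's freeboard at 70:
Round 1 — Marsh overflows (initial).
  Brook: +85 → 85 ≥ 50
  Kelston: +40 → 40 < 70
Round 2 — Brook overflows.
No further overflows.

no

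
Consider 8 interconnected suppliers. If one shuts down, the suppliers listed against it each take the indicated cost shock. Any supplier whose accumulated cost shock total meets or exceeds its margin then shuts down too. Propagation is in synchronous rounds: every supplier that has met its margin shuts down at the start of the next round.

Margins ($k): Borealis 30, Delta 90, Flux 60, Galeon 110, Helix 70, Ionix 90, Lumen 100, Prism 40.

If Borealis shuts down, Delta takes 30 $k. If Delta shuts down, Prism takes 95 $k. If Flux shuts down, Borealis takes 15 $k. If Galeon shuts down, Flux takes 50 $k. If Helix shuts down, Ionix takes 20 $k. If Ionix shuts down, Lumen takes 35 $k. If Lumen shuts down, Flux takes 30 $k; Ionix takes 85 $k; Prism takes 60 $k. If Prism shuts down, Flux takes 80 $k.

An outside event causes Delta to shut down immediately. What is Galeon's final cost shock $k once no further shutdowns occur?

Round 1 — Delta shuts down (initial).
  Prism: +95 → 95 ≥ 40
Round 2 — Prism shuts down.
  Flux: +80 → 80 ≥ 60
Round 3 — Flux shuts down.
  Borealis: +15 → 15 < 30
No further shutdowns.

0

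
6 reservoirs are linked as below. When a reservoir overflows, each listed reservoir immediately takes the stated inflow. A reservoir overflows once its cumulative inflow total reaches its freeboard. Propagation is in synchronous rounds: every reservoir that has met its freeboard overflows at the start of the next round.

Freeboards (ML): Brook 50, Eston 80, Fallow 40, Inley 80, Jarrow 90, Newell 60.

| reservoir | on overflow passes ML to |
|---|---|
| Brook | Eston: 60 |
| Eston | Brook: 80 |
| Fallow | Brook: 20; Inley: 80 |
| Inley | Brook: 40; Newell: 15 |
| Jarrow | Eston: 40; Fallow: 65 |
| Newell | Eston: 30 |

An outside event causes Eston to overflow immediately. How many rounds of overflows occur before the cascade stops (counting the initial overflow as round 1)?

Round 1 — Eston overflows (initial).
  Brook: +80 → 80 ≥ 50
Round 2 — Brook overflows.
No further overflows.

2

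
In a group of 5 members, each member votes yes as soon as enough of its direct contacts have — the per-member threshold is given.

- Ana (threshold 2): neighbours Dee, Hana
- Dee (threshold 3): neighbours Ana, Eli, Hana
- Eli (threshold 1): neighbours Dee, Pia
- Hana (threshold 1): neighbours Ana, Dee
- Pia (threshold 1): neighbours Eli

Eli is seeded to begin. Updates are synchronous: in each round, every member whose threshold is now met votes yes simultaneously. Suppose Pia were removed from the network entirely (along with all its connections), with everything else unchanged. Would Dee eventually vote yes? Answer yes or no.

no

With Pia removed:
Round 1 — Eli votes yes (initial).
Round 2 — no new yes votes; cascade stops.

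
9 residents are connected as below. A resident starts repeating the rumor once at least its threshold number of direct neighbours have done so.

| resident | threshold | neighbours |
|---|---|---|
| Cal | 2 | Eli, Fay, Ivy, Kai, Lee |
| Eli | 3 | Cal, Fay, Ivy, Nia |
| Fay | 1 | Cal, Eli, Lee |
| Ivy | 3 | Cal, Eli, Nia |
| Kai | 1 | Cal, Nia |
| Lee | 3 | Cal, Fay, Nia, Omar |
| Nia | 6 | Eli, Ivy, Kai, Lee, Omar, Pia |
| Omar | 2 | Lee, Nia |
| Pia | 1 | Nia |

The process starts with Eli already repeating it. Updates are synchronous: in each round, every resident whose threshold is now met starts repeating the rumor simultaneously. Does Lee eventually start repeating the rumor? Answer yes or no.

Round 1 — Eli starts repeating the rumor (initial).
Round 2 — checking thresholds:
  Cal: 1 of 5 neighbours < 2, holds.
  Fay: 1 of 3 neighbours ≥ 1, starts repeating the rumor.
  Ivy: 1 of 3 neighbours < 3, holds.
  Nia: 1 of 6 neighbours < 6, holds.
Round 3 — checking thresholds:
  Cal: 2 of 5 neighbours ≥ 2, starts repeating the rumor.
  Ivy: 1 of 3 neighbours < 3, holds.
  Lee: 1 of 4 neighbours < 3, holds.
  Nia: 1 of 6 neighbours < 6, holds.
Round 4 — checking thresholds:
  Ivy: 2 of 3 neighbours < 3, holds.
  Kai: 1 of 2 neighbours ≥ 1, starts repeating the rumor.
  Lee: 2 of 4 neighbours < 3, holds.
  Nia: 1 of 6 neighbours < 6, holds.
Round 5 — no new spreads; cascade stops.

no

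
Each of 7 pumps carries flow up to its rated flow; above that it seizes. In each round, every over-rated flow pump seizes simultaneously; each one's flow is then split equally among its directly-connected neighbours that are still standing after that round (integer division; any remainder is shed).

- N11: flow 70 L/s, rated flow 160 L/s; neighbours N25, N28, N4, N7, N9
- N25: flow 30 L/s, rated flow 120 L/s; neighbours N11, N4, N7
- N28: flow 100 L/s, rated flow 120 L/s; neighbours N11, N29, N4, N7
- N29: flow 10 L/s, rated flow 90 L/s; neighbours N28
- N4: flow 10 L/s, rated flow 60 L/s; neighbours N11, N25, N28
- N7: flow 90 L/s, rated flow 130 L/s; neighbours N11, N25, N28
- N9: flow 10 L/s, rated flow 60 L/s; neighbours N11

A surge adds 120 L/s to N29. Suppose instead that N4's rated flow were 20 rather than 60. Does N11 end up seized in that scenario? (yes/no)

yes

With N4's rated flow at 20:
Round 1 — N29 at 130 > 90. N29 seizes.
  N29 sheds 130 L/s to N28: 130 each.
    N28: 100+130 = 230 > 120
Round 2 — N28 seizes.
  N28 sheds 230 L/s to N11, N4, N7: 76 each (2 lost).
    N11: 70+76 = 146 ≤ 160
    N4: 10+76 = 86 > 20
    N7: 90+76 = 166 > 130
Round 3 — N4, N7 seize.
  N4 sheds 86 L/s to N11, N25: 43 each.
    N11: 146+43 = 189 > 160
    N25: 30+43 = 73 ≤ 120
  N7 sheds 166 L/s to N11, N25: 83 each.
    N11: 189+83 = 272 > 160
    N25: 73+83 = 156 > 120
Round 4 — N11, N25 seize.
  N11 sheds 272 L/s to N9: 272 each.
    N9: 10+272 = 282 > 60
  N25 sheds 156 L/s: no online neighbours, lost.
Round 5 — N9 seizes.
  N9 sheds 282 L/s: no online neighbours, lost.
No further seizures.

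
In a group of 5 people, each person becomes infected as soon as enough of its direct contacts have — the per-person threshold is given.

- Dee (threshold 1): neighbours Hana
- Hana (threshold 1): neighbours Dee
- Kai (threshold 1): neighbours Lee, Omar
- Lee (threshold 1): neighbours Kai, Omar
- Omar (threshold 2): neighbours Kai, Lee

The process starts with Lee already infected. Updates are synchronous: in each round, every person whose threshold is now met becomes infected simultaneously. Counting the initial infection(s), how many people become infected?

Round 1 — Lee becomes infected (initial).
Round 2 — checking thresholds:
  Kai: 1 of 2 neighbours ≥ 1, becomes infected.
  Omar: 1 of 2 neighbours < 2, below threshold.
Round 3 — checking thresholds:
  Omar: 2 of 2 neighbours ≥ 2, becomes infected.
Round 4 — no new infections; cascade stops.

3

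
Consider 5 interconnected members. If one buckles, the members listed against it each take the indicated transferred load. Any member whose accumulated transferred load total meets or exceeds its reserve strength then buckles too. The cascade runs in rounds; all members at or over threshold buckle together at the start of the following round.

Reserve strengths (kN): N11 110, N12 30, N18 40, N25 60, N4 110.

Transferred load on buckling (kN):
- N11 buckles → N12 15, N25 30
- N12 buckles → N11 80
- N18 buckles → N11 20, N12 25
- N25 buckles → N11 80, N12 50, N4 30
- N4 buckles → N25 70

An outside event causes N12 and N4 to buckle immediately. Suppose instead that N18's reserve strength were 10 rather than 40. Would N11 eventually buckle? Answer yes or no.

With N18's reserve strength at 10:
Round 1 — N12, N4 buckle (initial).
  N11: +80 → 80 < 110
  N25: +70 → 70 ≥ 60
Round 2 — N25 buckles.
  N11: +80 → 160 ≥ 110
Round 3 — N11 buckles.
No further bucklings.

yes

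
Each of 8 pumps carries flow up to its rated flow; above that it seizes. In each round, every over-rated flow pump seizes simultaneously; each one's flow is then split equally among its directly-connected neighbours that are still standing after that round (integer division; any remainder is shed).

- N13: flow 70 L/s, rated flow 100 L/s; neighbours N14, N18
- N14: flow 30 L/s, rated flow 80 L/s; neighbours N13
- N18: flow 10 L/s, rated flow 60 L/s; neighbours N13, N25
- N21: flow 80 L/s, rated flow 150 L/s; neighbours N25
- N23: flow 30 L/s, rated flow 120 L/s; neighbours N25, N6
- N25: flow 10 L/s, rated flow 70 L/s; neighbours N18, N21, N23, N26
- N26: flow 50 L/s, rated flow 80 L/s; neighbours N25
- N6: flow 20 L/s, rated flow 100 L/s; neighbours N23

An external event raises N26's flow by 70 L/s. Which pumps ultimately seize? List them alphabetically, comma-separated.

N25, N26

Round 1 — N26 at 120 > 80. N26 seizes.
  N26 sheds 120 L/s to N25: 120 each.
    N25: 10+120 = 130 > 70
Round 2 — N25 seizes.
  N25 sheds 130 L/s to N18, N21, N23: 43 each (1 lost).
    N18: 10+43 = 53 ≤ 60
    N21: 80+43 = 123 ≤ 150
    N23: 30+43 = 73 ≤ 120
No further seizures.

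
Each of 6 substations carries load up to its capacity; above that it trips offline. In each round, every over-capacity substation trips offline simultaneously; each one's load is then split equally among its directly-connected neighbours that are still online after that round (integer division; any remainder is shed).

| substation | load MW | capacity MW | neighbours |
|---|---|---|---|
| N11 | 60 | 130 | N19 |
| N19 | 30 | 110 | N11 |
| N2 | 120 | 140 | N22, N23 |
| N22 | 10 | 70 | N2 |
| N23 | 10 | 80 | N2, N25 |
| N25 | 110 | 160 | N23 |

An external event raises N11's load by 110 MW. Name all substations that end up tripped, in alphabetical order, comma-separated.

N11, N19

Round 1 — N11 at 170 > 130. N11 trips offline.
  N11 sheds 170 MW to N19: 170 each.
    N19: 30+170 = 200 > 110
Round 2 — N19 trips offline.
  N19 sheds 200 MW: no online neighbours, lost.
No further trips.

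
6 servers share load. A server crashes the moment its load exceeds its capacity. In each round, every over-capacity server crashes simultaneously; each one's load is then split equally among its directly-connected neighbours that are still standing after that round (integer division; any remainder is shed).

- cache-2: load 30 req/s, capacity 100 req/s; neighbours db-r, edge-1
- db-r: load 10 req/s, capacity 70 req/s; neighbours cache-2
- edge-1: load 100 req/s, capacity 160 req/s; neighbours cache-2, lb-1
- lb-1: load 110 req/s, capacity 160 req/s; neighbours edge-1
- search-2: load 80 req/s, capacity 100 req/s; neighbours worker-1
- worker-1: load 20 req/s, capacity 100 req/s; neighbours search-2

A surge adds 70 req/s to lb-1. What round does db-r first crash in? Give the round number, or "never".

Round 1 — lb-1 at 180 > 160. lb-1 crashes.
  lb-1 sheds 180 req/s to edge-1: 180 each.
    edge-1: 100+180 = 280 > 160
Round 2 — edge-1 crashes.
  edge-1 sheds 280 req/s to cache-2: 280 each.
    cache-2: 30+280 = 310 > 100
Round 3 — cache-2 crashes.
  cache-2 sheds 310 req/s to db-r: 310 each.
    db-r: 10+310 = 320 > 70
Round 4 — db-r crashes.
  db-r sheds 320 req/s: no online neighbours, lost.
No further crashes.

4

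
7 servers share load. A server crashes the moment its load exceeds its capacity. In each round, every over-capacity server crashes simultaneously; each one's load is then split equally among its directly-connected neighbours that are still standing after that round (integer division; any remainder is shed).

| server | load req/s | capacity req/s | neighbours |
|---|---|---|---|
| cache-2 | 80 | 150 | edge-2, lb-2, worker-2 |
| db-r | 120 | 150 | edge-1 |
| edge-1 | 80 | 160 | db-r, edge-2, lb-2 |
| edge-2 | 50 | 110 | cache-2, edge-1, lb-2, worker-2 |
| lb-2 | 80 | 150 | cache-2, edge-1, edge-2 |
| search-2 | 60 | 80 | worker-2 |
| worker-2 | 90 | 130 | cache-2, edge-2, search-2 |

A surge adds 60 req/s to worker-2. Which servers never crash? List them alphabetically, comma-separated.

Round 1 — worker-2 at 150 > 130. worker-2 crashes.
  worker-2 sheds 150 req/s to cache-2, edge-2, search-2: 50 each.
    cache-2: 80+50 = 130 ≤ 150
    edge-2: 50+50 = 100 ≤ 110
    search-2: 60+50 = 110 > 80
Round 2 — search-2 crashes.
  search-2 sheds 110 req/s: no online neighbours, lost.
No further crashes.

cache-2, db-r, edge-1, edge-2, lb-2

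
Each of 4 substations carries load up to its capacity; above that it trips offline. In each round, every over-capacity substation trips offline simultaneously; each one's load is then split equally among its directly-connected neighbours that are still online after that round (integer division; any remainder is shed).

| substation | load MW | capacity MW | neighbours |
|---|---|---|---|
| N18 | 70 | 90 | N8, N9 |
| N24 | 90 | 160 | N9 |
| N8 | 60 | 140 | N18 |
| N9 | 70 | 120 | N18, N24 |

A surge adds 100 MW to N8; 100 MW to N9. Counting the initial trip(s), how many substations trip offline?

Round 1 — N8 at 160 > 140; N9 at 170 > 120. N8, N9 trip offline.
  N8 sheds 160 MW to N18: 160 each.
    N18: 70+160 = 230 > 90
  N9 sheds 170 MW to N18, N24: 85 each.
    N18: 230+85 = 315 > 90
    N24: 90+85 = 175 > 160
Round 2 — N18, N24 trip offline.
  N18 sheds 315 MW: no online neighbours, lost.
  N24 sheds 175 MW: no online neighbours, lost.
No further trips.

4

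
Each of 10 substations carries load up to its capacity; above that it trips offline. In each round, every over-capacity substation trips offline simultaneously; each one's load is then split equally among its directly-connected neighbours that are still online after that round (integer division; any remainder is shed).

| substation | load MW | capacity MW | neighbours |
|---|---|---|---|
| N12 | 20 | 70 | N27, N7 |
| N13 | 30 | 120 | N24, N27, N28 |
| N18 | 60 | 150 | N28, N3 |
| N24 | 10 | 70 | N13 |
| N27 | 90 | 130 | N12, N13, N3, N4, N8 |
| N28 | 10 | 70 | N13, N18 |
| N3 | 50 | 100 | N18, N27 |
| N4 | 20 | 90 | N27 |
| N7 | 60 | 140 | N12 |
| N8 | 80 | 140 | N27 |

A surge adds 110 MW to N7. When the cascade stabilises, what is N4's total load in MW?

Round 1 — N7 at 170 > 140. N7 trips offline.
  N7 sheds 170 MW to N12: 170 each.
    N12: 20+170 = 190 > 70
Round 2 — N12 trips offline.
  N12 sheds 190 MW to N27: 190 each.
    N27: 90+190 = 280 > 130
Round 3 — N27 trips offline.
  N27 sheds 280 MW to N13, N3, N4, N8: 70 each.
    N13: 30+70 = 100 ≤ 120
    N3: 50+70 = 120 > 100
    N4: 20+70 = 90 ≤ 90
    N8: 80+70 = 150 > 140
Round 4 — N3, N8 trip offline.
  N3 sheds 120 MW to N18: 120 each.
    N18: 60+120 = 180 > 150
  N8 sheds 150 MW: no online neighbours, lost.
Round 5 — N18 trips offline.
  N18 sheds 180 MW to N28: 180 each.
    N28: 10+180 = 190 > 70
Round 6 — N28 trips offline.
  N28 sheds 190 MW to N13: 190 each.
    N13: 100+190 = 290 > 120
Round 7 — N13 trips offline.
  N13 sheds 290 MW to N24: 290 each.
    N24: 10+290 = 300 > 70
Round 8 — N24 trips offline.
  N24 sheds 300 MW: no online neighbours, lost.
No further trips.

90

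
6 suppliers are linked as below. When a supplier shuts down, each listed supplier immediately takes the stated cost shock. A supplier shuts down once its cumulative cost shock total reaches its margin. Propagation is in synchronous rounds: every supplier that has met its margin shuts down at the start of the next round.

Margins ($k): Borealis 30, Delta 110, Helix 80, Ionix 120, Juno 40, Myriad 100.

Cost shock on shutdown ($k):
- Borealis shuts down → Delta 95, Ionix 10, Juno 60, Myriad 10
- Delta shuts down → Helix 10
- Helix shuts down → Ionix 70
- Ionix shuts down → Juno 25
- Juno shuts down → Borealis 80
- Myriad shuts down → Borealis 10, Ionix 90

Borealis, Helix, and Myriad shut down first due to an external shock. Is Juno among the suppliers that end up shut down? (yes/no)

yes

Round 1 — Borealis, Helix, Myriad shut down (initial).
  Delta: +95 → 95 < 110
  Ionix: +10+70+90 → 170 ≥ 120
  Juno: +60 → 60 ≥ 40
Round 2 — Ionix, Juno shut down.
No further shutdowns.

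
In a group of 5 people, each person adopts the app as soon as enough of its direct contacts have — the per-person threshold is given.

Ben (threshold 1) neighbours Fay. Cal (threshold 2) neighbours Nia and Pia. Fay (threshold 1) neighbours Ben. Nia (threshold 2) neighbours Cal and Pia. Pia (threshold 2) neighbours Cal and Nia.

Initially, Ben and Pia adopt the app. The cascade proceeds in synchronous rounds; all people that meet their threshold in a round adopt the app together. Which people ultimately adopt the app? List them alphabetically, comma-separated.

Ben, Fay, Pia

Round 1 — Ben, Pia adopt the app (initial).
Round 2 — checking thresholds:
  Cal: 1 of 2 neighbours < 2, below threshold.
  Fay: 1 of 1 neighbours ≥ 1, adopts the app.
  Nia: 1 of 2 neighbours < 2, below threshold.
Round 3 — no new adoptions; cascade stops.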